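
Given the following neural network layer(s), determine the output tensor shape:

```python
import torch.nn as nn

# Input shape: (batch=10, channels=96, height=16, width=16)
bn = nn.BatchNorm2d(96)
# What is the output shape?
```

Input: (10, 96, 16, 16) -> Output: (10, 96, 16, 16)

Answer: (10, 96, 16, 16)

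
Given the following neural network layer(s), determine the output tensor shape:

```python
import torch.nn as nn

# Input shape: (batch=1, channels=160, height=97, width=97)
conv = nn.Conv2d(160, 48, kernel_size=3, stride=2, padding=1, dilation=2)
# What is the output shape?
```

Input: (1, 160, 97, 97) -> Output: (1, 48, 48, 48)

Answer: (1, 48, 48, 48)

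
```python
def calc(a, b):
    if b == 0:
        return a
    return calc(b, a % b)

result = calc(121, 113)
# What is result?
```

calc(121, 113) -> calc(113, 8) -> calc(8, 1) -> calc(1, 0) -> 1

Answer: 1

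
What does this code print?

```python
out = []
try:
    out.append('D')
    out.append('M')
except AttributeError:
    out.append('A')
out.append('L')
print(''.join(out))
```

Execution trace: 'D' (try body) → 'M' (try body, no exception) → 'L' (after the try/except). Output: DML

Answer: DML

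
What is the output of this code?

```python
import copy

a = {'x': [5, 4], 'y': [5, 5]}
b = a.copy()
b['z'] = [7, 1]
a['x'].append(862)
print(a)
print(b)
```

Key concept: shallow copy of dict with mutable values.
Step by step:
`a = {'x': [5, 4], 'y': [5, 5]}` → a = {'x': [5, 4], 'y': [5, 5]}
`b = a.copy()` → b = {'x': [5, 4], 'y': [5, 5]}
`b['z'] = [7, 1]` → b = {'x': [5, 4], 'y': [5, 5], 'z': [7, 1]}
`a['x'].append(862)` → a = {'x': [5, 4, 862], 'y': [5, 5]}; b = {'x': [5, 4, 862], 'y': [5, 5], 'z': [7, 1]}
`print(a)` → prints {'x': [5, 4, 862], 'y': [5, 5]}
`print(b)` → prints {'x': [5, 4, 862], 'y': [5, 5], 'z': [7, 1]}

Answer:
{'x': [5, 4, 862], 'y': [5, 5]}
{'x': [5, 4, 862], 'y': [5, 5], 'z': [7, 1]}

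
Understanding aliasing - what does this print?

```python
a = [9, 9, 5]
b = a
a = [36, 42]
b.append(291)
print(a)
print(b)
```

Key concept: rebinding vs mutation: a is rebound to a new list, b still points at the original.
Step by step:
`a = [9, 9, 5]` → a = [9, 9, 5]
`b = a` → b = [9, 9, 5] (same object as a)
`a = [36, 42]` → a = [36, 42]
`b.append(291)` → b = [9, 9, 5, 291]
`print(a)` → prints [36, 42]
`print(b)` → prints [9, 9, 5, 291]

Answer:
[36, 42]
[9, 9, 5, 291]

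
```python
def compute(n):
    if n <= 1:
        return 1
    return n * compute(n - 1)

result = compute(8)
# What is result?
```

compute(8) = 8 * 7 * 6 * 5 * 4 * 3 * 2 * 1 = 40320

Answer: 40320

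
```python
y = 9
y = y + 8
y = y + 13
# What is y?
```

Trace:
`y = 9` → y = 9
`y = y + 8` → y = 17
`y = y + 13` → y = 30
So y = 30

Answer: 30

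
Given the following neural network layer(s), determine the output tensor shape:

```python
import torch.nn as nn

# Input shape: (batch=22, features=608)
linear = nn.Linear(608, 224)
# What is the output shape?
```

Input: (22, 608) -> Output: (22, 224)

Answer: (22, 224)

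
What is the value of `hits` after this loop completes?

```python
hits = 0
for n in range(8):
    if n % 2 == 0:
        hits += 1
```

Count numbers divisible by 2 in range(8)
`hits` takes the values: 0 → 1 → 2 → 3 → 4

Answer: 4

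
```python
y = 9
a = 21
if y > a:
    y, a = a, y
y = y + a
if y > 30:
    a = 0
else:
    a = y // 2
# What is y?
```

Trace:
`y = 9` → y = 9
`a = 21` → a = 21
`if y > a: ...` → y > a is False → no variable changes
`y = y + a` → y = 30
`if y > 30: ...` → y > 30 is False, take else branch → a = 15
So y = 30

Answer: 30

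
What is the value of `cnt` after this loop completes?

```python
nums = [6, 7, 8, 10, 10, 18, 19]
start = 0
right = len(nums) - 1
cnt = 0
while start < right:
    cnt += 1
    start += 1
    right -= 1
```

Iterations until pointers meet (list length 7)
`cnt` takes the values: 0 → 1 → 2 → 3

Answer: 3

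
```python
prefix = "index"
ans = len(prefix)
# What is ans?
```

Trace:
`prefix = "index"` → prefix = 'index'
`ans = len(prefix)` → ans = 5
So ans = 5

Answer: 5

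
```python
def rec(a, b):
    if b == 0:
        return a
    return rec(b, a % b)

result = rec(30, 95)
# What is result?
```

rec(30, 95) -> rec(95, 30) -> rec(30, 5) -> rec(5, 0) -> 5

Answer: 5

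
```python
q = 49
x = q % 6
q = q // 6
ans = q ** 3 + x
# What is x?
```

Trace:
`q = 49` → q = 49
`x = q % 6` → x = 1
`q = q // 6` → q = 8
`ans = q ** 3 + x` → ans = 513
So x = 1

Answer: 1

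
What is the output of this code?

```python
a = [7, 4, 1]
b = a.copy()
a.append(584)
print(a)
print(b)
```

Key concept: list.copy() creates independent copy.
Step by step:
`a = [7, 4, 1]` → a = [7, 4, 1]
`b = a.copy()` → b = [7, 4, 1]
`a.append(584)` → a = [7, 4, 1, 584]
`print(a)` → prints [7, 4, 1, 584]
`print(b)` → prints [7, 4, 1]

Answer:
[7, 4, 1, 584]
[7, 4, 1]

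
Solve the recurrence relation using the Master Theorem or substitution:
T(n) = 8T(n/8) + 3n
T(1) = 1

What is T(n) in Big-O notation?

By Master Theorem: a=8, b=8, f(n)=3n. Since log_8(8) = 1 and f(n) = Θ(n^1), Case 2 applies. T(n) = O(n log n).

Answer: O(n log n)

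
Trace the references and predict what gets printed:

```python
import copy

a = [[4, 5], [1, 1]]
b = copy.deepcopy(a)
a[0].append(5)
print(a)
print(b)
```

Key concept: deep copy is fully independent.
Step by step:
`a = [[4, 5], [1, 1]]` → a = [[4, 5], [1, 1]]
`b = copy.deepcopy(a)` → b = [[4, 5], [1, 1]]
`a[0].append(5)` → a = [[4, 5, 5], [1, 1]]
`print(a)` → prints [[4, 5, 5], [1, 1]]
`print(b)` → prints [[4, 5], [1, 1]]

Answer:
[[4, 5, 5], [1, 1]]
[[4, 5], [1, 1]]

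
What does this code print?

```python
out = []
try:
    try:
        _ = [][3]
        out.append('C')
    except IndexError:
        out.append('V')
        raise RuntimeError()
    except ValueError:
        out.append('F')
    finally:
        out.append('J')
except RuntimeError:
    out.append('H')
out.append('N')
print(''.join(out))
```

Execution trace: 'V' (inner except IndexError) → 'J' (inner finally) → 'H' (outer except RuntimeError) → 'N' (after the try/except). Output: VJHN

Answer: VJHN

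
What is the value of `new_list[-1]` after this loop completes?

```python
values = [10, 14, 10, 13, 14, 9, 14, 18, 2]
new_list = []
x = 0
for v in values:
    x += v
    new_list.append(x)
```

Cumulative sum ends at 104
`new_list` takes the values: [] → [10] → [10, 24] → [10, 24, 34] → [10, 24, 34, 47] → [10, 24, 34, 47, 61] → [10, 24, 34, 47, 61, 70] → [10, 24, 34, 47, 61, 70, 84] → [10, 24, 34, 47, 61, 70, 84, 102] → [10, 24, 34, 47, 61, 70, 84, 102, 104]
So `new_list[-1]` = 104

Answer: 104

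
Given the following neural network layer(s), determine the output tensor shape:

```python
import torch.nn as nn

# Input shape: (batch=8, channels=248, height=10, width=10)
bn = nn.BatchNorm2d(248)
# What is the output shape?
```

Input: (8, 248, 10, 10) -> Output: (8, 248, 10, 10)

Answer: (8, 248, 10, 10)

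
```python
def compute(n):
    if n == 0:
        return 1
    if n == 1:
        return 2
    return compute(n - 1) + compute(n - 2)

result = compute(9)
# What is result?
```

Build up from base cases: compute(0)=1, compute(1)=2, compute(2)=3, compute(3)=5, compute(4)=8, compute(5)=13, compute(6)=21, ..., compute(9)=89

Answer: 89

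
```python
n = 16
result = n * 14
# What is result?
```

Trace:
`n = 16` → n = 16
`result = n * 14` → result = 224
So result = 224

Answer: 224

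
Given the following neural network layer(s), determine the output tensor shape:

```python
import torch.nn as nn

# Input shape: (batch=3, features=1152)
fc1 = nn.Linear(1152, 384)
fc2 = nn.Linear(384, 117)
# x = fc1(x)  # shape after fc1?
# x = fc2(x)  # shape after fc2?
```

Input: (3, 1152) -> after fc1: (3, 384) -> Output: (3, 117)

Answer: (3, 117)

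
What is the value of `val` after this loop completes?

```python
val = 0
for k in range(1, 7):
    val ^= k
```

XOR of 1 to 6
`val` takes the values: 0 → 1 → 3 → 0 → 4 → 1 → 7

Answer: 7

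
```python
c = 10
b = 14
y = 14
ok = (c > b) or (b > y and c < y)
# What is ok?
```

Trace:
`c = 10` → c = 10
`b = 14` → b = 14
`y = 14` → y = 14
`ok = (c > b) or (b > y and c < y)` → ok = False
So ok = False

Answer: False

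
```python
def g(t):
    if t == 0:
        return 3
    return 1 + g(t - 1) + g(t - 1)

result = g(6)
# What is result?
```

g(t) = 1 + 2·g(t-1), g(0)=3. Closed form: (3+1)·2^6 - 1 = 255.

Answer: 255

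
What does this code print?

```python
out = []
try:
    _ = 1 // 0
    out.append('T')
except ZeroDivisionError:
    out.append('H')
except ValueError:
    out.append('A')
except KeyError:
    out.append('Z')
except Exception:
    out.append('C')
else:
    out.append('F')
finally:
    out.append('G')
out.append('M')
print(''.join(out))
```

Execution trace: 'H' (except ZeroDivisionError) → 'G' (finally) → 'M' (after the try/except). Output: HGM

Answer: HGM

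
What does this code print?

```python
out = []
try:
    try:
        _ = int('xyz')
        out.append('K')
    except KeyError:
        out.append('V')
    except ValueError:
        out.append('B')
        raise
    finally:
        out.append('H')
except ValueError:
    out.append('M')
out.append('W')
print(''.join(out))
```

Execution trace: 'B' (except ValueError) → 'H' (finally) → 'M' (outer except ValueError) → 'W' (after the try/except). Output: BHMW

Answer: BHMW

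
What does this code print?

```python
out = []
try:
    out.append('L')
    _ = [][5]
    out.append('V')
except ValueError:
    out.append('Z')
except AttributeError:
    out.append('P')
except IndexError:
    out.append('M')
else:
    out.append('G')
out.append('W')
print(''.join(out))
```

Execution trace: 'L' (try body) → 'M' (except IndexError) → 'W' (after the try/except). Output: LMW

Answer: LMW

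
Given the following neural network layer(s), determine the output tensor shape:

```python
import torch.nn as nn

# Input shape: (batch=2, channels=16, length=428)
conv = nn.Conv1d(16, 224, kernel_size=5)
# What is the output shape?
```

Input: (2, 16, 428) -> Output: (2, 224, 424)

Answer: (2, 224, 424)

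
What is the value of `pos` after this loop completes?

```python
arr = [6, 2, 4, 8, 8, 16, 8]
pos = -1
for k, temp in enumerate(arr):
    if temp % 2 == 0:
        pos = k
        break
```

First even number index in [6, 2, 4, 8, 8, 16, 8]
`pos` takes the values: -1 → 0

Answer: 0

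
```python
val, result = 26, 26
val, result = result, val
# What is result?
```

Trace:
`val, result = 26, 26` → val = 26; result = 26
`val, result = result, val` → val = 26; result = 26
So result = 26

Answer: 26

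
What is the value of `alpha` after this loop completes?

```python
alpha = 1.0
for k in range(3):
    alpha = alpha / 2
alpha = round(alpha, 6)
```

Halving LR 3 times: 1 / 2^3
`alpha` takes the values: 1.0 → 0.5 → 0.25 → 0.125

Answer: 0.125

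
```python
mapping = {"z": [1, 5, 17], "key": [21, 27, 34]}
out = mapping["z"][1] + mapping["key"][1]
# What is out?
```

Trace:
`mapping = {"z": [1, 5, 17], "key": [21, 27, 34]}` → mapping = {'z': [1, 5, 17], 'key': [21, 27, 34]}
`out = mapping["z"][1] + mapping["key"][1]` → out = 32
So out = 32

Answer: 32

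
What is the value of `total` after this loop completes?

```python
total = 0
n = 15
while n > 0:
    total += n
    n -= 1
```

Sum 15 down to 1
`total` takes the values: 0 → 15 → 29 → 42 → 54 → 65 → 75 → 84 → 92 → 99 → 105 → 110 → 114 → 117 → 119 → 120

Answer: 120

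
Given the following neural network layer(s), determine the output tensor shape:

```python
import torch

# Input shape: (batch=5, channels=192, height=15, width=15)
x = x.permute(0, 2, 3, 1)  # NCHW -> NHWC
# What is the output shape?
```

Input: (5, 192, 15, 15) -> Output: (5, 15, 15, 192)

Answer: (5, 15, 15, 192)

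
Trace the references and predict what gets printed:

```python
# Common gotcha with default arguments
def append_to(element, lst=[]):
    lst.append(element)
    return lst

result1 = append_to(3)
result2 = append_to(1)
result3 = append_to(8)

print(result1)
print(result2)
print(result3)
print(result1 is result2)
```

Key concept: mutable default argument gotcha.
Step by step:
`result1 = append_to(3)` → result1 = [3]
`result2 = append_to(1)` → result1 = [3, 1] (same object as result2); result2 = [3, 1] (same object as result1)
`result3 = append_to(8)` → result1 = [3, 1, 8] (same object as result2, result3); result2 = [3, 1, 8] (same object as result1, result3); result3 = [3, 1, 8] (same object as result1, result2)
`print(result1)` → prints [3, 1, 8]
`print(result2)` → prints [3, 1, 8]
`print(result3)` → prints [3, 1, 8]
`print(result1 is result2)` → prints True

Answer:
[3, 1, 8]
[3, 1, 8]
[3, 1, 8]
True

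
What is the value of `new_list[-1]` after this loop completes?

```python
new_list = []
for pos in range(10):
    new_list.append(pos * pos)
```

Last element of squares 0 to 9
`new_list` takes the values: [] → [0] → [0, 1] → [0, 1, 4] → [0, 1, 4, 9] → [0, 1, 4, 9, 16] → [0, 1, 4, 9, 16, 25] → [0, 1, 4, 9, 16, 25, 36] → [0, 1, 4, 9, 16, 25, 36, 49] → [0, 1, 4, 9, 16, 25, 36, 49, 64] → [0, 1, 4, 9, 16, 25, 36, 49, 64, 81]
So `new_list[-1]` = 81

Answer: 81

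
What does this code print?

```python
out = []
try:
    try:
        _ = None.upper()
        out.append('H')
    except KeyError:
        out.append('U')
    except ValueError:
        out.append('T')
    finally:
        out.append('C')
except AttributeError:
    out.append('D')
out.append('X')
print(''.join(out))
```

Execution trace: 'C' (finally) → 'D' (outer except AttributeError) → 'X' (after the try/except). Output: CDX

Answer: CDX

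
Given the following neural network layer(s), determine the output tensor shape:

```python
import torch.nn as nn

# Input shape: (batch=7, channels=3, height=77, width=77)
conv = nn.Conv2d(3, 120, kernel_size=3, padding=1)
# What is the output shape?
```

Input: (7, 3, 77, 77) -> Output: (7, 120, 77, 77)

Answer: (7, 120, 77, 77)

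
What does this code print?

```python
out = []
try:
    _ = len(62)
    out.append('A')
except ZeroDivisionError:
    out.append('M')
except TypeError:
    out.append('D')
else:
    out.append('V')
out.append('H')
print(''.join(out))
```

Execution trace: 'D' (except TypeError) → 'H' (after the try/except). Output: DH

Answer: DH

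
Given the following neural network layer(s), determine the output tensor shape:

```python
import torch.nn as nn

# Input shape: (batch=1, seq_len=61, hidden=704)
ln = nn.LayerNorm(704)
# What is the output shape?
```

Input: (1, 61, 704) -> Output: (1, 61, 704)

Answer: (1, 61, 704)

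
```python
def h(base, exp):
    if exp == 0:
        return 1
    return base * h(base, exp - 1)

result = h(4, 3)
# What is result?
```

h(4, 3) = 4 * 4 * 4 = 64

Answer: 64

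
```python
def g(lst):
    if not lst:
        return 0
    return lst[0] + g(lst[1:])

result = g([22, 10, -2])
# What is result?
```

22 + 10 + (-2) + 0 = 30

Answer: 30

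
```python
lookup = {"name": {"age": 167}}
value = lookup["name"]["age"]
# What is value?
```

Trace:
`lookup = {"name": {"age": 167}}` → lookup = {'name': {'age': 167}}
`value = lookup["name"]["age"]` → value = 167
So value = 167

Answer: 167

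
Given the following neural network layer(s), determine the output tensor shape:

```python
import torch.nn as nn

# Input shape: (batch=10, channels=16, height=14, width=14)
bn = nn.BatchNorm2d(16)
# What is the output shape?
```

Input: (10, 16, 14, 14) -> Output: (10, 16, 14, 14)

Answer: (10, 16, 14, 14)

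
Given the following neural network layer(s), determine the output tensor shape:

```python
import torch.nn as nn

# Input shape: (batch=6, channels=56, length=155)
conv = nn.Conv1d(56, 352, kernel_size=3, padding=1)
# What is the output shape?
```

Input: (6, 56, 155) -> Output: (6, 352, 155)

Answer: (6, 352, 155)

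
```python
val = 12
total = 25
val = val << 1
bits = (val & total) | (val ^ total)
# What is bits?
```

Trace:
`val = 12` → val = 12
`total = 25` → total = 25
`val = val << 1` → val = 24
`bits = (val & total) | (val ^ total)` → bits = 25
So bits = 25

Answer: 25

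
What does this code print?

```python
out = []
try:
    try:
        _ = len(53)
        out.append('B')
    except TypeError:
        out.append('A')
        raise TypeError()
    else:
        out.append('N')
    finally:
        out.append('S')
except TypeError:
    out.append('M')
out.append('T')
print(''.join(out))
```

Execution trace: 'A' (except TypeError) → 'S' (finally) → 'M' (outer except TypeError) → 'T' (after the try/except). Output: ASMT

Answer: ASMT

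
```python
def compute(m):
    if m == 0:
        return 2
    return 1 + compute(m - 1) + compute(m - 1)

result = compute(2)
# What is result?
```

compute(m) = 1 + 2·compute(m-1), compute(0)=2. Closed form: (2+1)·2^2 - 1 = 11.

Answer: 11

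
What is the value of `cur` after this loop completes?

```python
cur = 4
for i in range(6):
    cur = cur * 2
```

Multiply by 2, 6 times: 4 * 2^6 = 256
`cur` takes the values: 4 → 8 → 16 → 32 → 64 → 128 → 256

Answer: 256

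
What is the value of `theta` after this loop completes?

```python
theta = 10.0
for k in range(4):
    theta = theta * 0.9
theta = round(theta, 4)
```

Exponential decay: 10.0 * 0.9^4
`theta` takes the values: 10.0 → 9.0 → 8.1 → 7.29 → 6.561

Answer: 6.561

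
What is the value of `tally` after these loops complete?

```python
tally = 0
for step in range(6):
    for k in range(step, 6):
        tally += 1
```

Upper triangle: 6 + 5 + ... + 1
`tally` takes the values: 0 → 1 → 2 → 3 → 4 → 5 → 6 → 7 → 8 → 9 → 10 → 11 → 12 → 13 → 14 → 15 → 16 → 17 → 18 → 19 → 20 → 21

Answer: 21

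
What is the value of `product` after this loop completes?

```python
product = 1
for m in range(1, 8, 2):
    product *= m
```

Product of 1, 3, 5, ... up to 7
`product` takes the values: 1 → 3 → 15 → 105

Answer: 105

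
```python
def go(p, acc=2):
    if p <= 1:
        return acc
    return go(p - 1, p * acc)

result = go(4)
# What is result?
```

Accumulator trace (n, acc): (4, 2) -> (3, 8) -> (2, 24) -> (1, 48) -> return 48

Answer: 48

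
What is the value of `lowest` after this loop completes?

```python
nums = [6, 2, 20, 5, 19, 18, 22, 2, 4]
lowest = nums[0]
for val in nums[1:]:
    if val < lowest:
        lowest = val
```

Minimum of [6, 2, 20, 5, 19, 18, 22, 2, 4]
`lowest` takes the values: 6 → 2

Answer: 2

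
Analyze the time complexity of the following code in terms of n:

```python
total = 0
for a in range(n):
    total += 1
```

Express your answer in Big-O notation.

Each loop level contributes: n. Multiplying the contributions gives O(n).

Answer: O(n)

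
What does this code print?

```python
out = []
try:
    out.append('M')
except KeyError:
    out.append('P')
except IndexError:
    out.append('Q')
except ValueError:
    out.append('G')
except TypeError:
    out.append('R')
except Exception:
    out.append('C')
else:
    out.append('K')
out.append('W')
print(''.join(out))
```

Execution trace: 'M' (try body, no exception) → 'K' (else) → 'W' (after the try/except). Output: MKW

Answer: MKW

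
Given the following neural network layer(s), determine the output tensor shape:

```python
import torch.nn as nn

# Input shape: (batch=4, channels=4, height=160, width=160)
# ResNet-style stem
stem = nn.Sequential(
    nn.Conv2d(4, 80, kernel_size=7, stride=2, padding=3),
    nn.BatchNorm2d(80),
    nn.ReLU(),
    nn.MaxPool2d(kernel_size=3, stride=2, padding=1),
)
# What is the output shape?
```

Input: (4, 4, 160, 160) -> after Conv2d 7x7 stride=2: (4, 80, 80, 80) -> Output: (4, 80, 40, 40)

Answer: (4, 80, 40, 40)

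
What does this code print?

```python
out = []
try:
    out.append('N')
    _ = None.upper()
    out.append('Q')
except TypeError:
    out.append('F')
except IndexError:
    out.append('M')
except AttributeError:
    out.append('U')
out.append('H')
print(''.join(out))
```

Execution trace: 'N' (try body) → 'U' (except AttributeError) → 'H' (after the try/except). Output: NUH

Answer: NUH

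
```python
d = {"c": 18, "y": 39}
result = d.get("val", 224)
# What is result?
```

Trace:
`d = {"c": 18, "y": 39}` → d = {'c': 18, 'y': 39}
`result = d.get("val", 224)` → result = 224
So result = 224

Answer: 224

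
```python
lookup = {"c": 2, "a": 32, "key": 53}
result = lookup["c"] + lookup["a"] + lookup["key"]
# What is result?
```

Trace:
`lookup = {"c": 2, "a": 32, "key": 53}` → lookup = {'c': 2, 'a': 32, 'key': 53}
`result = lookup["c"] + lookup["a"] + lookup["key"]` → result = 87
So result = 87

Answer: 87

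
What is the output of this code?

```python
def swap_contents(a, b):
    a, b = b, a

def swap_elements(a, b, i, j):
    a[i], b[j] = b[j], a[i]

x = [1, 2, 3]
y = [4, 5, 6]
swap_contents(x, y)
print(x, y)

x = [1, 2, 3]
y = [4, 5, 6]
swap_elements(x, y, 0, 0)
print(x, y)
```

Key concept: parameter rebinding vs mutation.
Step by step:
`x = [1, 2, 3]` → x = [1, 2, 3]
`y = [4, 5, 6]` → y = [4, 5, 6]
`swap_contents(x, y)` → no visible change to tracked variables
`print(x, y)` → prints [1, 2, 3] [4, 5, 6]
`x = [1, 2, 3]` → x = [1, 2, 3]
`y = [4, 5, 6]` → y = [4, 5, 6]
`swap_elements(x, y, 0, 0)` → x = [4, 2, 3]; y = [1, 5, 6]
`print(x, y)` → prints [4, 2, 3] [1, 5, 6]

Answer:
[1, 2, 3] [4, 5, 6]
[4, 2, 3] [1, 5, 6]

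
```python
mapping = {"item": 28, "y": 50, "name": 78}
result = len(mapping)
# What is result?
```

Trace:
`mapping = {"item": 28, "y": 50, "name": 78}` → mapping = {'item': 28, 'y': 50, 'name': 78}
`result = len(mapping)` → result = 3
So result = 3

Answer: 3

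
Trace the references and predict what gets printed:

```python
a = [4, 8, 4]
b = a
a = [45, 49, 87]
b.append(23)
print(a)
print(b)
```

Key concept: rebinding vs mutation: a is rebound to a new list, b still points at the original.
Step by step:
`a = [4, 8, 4]` → a = [4, 8, 4]
`b = a` → b = [4, 8, 4] (same object as a)
`a = [45, 49, 87]` → a = [45, 49, 87]
`b.append(23)` → b = [4, 8, 4, 23]
`print(a)` → prints [45, 49, 87]
`print(b)` → prints [4, 8, 4, 23]

Answer:
[45, 49, 87]
[4, 8, 4, 23]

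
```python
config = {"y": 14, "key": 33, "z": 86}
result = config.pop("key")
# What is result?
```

Trace:
`config = {"y": 14, "key": 33, "z": 86}` → config = {'y': 14, 'key': 33, 'z': 86}
`result = config.pop("key")` → config = {'y': 14, 'z': 86}; result = 33
So result = 33

Answer: 33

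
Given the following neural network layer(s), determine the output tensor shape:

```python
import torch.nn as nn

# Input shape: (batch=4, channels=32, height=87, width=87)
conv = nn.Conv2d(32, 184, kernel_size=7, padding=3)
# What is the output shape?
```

Input: (4, 32, 87, 87) -> Output: (4, 184, 87, 87)

Answer: (4, 184, 87, 87)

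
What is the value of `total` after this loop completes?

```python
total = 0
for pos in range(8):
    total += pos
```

Sum of 0 to 7 = 28
`total` takes the values: 0 → 1 → 3 → 6 → 10 → 15 → 21 → 28

Answer: 28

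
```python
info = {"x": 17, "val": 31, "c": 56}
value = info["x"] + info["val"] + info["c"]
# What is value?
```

Trace:
`info = {"x": 17, "val": 31, "c": 56}` → info = {'x': 17, 'val': 31, 'c': 56}
`value = info["x"] + info["val"] + info["c"]` → value = 104
So value = 104

Answer: 104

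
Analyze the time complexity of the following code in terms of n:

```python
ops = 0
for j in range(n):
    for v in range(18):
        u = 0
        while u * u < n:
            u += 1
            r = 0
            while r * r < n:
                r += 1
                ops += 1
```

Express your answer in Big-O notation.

Each loop level contributes: n × 1 × √n × √n. Multiplying the contributions gives O(n^2).

Answer: O(n^2)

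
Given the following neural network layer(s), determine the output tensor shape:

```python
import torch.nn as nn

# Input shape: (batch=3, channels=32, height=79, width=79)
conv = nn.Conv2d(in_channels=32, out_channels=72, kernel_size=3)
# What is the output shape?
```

Input: (3, 32, 79, 79) -> Output: (3, 72, 77, 77)

Answer: (3, 72, 77, 77)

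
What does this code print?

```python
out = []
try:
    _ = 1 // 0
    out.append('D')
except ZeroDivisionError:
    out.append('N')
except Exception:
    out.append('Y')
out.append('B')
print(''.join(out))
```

Execution trace: 'N' (except ZeroDivisionError) → 'B' (after the try/except). Output: NB

Answer: NB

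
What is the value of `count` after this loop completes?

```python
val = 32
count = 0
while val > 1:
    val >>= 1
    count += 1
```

Count right shifts until 1
`count` takes the values: 0 → 1 → 2 → 3 → 4 → 5

Answer: 5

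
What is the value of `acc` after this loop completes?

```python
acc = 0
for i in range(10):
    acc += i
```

Sum of 0 to 9 = 45
`acc` takes the values: 0 → 1 → 3 → 6 → 10 → 15 → 21 → 28 → 36 → 45

Answer: 45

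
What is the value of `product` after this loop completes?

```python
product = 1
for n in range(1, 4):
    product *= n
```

3! = 6
`product` takes the values: 1 → 2 → 6

Answer: 6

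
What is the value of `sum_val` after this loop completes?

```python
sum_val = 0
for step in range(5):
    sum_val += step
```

Sum of 0 to 4 = 10
`sum_val` takes the values: 0 → 1 → 3 → 6 → 10

Answer: 10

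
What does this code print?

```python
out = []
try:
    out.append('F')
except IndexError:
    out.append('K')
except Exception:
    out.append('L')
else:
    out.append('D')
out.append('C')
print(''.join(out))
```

Execution trace: 'F' (try body, no exception) → 'D' (else) → 'C' (after the try/except). Output: FDC

Answer: FDC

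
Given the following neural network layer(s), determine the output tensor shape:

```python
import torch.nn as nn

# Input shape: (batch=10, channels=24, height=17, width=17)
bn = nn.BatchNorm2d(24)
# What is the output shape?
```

Input: (10, 24, 17, 17) -> Output: (10, 24, 17, 17)

Answer: (10, 24, 17, 17)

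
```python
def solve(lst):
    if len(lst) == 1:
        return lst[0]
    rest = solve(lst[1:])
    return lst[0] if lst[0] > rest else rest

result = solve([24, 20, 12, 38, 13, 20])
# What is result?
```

Recursive max over [24, 20, 12, 38, 13, 20] = 38

Answer: 38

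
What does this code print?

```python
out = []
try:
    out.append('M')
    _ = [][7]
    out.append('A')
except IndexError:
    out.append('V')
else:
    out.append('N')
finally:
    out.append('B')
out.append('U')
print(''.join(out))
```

Execution trace: 'M' (try body) → 'V' (except IndexError) → 'B' (finally) → 'U' (after the try/except). Output: MVBU

Answer: MVBU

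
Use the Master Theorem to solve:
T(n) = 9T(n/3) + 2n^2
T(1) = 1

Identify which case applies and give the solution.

a=9, b=3, f(n)=2n^2. log_3(9) = 2. Since c=2 = 2, Case 2 applies: T(n) = Θ(n^log_b(a) · log n) = O(n^2 log n).

Answer: O(n^2 log n) - Case 2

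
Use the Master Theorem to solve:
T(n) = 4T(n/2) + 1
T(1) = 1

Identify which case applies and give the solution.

a=4, b=2, f(n)=1. log_2(4) = 2. Since c=0 < 2, Case 1 applies: T(n) = Θ(n^log_b(a)) = O(n^2).

Answer: O(n^2) - Case 1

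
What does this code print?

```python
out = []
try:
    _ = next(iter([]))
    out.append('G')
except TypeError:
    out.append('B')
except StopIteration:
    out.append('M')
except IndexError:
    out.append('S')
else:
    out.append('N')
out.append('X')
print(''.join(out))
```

Execution trace: 'M' (except StopIteration) → 'X' (after the try/except). Output: MX

Answer: MX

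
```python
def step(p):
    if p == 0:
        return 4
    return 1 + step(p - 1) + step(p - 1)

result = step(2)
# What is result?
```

step(p) = 1 + 2·step(p-1), step(0)=4. Closed form: (4+1)·2^2 - 1 = 19.

Answer: 19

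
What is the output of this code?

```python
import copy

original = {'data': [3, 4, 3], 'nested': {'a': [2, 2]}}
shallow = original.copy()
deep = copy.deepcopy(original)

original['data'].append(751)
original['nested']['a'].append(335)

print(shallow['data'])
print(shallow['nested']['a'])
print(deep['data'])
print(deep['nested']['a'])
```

Key concept: comparing shallow vs deep copy.
Step by step:
`original = {'data': [3, 4, 3], 'nested': {'a': [2, 2]}}` → original = {'data': [3, 4, 3], 'nested': {'a': [2, 2]}}
`shallow = original.copy()` → shallow = {'data': [3, 4, 3], 'nested': {'a': [2, 2]}}
`deep = copy.deepcopy(original)` → deep = {'data': [3, 4, 3], 'nested': {'a': [2, 2]}}
`original['data'].append(751)` → original = {'data': [3, 4, 3, 751], 'nested': {'a': [2, 2]}}; shallow = {'data': [3, 4, 3, 751], 'nested': {'a': [2, 2]}}
`original['nested']['a'].append(335)` → original = {'data': [3, 4, 3, 751], 'nested': {'a': [2, 2, 335]}}; shallow = {'data': [3, 4, 3, 751], 'nested': {'a': [2, 2, 335]}}
`print(shallow['data'])` → prints [3, 4, 3, 751]
`print(shallow['nested']['a'])` → prints [2, 2, 335]
`print(deep['data'])` → prints [3, 4, 3]
`print(deep['nested']['a'])` → prints [2, 2]

Answer:
[3, 4, 3, 751]
[2, 2, 335]
[3, 4, 3]
[2, 2]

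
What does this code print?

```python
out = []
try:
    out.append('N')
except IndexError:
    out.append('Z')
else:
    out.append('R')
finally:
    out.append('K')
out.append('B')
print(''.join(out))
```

Execution trace: 'N' (try body, no exception) → 'R' (else) → 'K' (finally) → 'B' (after the try/except). Output: NRKB

Answer: NRKB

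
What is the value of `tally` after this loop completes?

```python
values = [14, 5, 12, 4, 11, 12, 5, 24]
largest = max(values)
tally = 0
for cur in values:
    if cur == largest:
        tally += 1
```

Count of max value 24 in [14, 5, 12, 4, 11, 12, 5, 24]
`tally` takes the values: 0 → 1

Answer: 1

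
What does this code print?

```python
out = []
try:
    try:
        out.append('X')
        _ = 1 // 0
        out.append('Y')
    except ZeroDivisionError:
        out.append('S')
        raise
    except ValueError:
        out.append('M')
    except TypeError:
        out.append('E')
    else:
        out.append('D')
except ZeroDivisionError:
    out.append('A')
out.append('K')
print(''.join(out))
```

Execution trace: 'X' (try body) → 'S' (except ZeroDivisionError) → 'A' (outer except ZeroDivisionError) → 'K' (after the try/except). Output: XSAK

Answer: XSAK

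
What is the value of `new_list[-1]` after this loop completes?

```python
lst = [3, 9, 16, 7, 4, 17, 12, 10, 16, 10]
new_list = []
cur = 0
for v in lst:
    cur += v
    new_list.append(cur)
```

Cumulative sum ends at 104
`new_list` takes the values: [] → [3] → [3, 12] → [3, 12, 28] → [3, 12, 28, 35] → [3, 12, 28, 35, 39] → [3, 12, 28, 35, 39, 56] → [3, 12, 28, 35, 39, 56, 68] → [3, 12, 28, 35, 39, 56, 68, 78] → [3, 12, 28, 35, 39, 56, 68, 78, 94] → [3, 12, 28, 35, 39, 56, 68, 78, 94, 104]
So `new_list[-1]` = 104

Answer: 104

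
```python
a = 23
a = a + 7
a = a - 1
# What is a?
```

Trace:
`a = 23` → a = 23
`a = a + 7` → a = 30
`a = a - 1` → a = 29
So a = 29

Answer: 29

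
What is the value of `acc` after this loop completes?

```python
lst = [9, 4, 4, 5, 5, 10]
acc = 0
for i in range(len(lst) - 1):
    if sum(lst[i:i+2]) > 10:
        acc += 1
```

Count windows with sum > 10
`acc` takes the values: 0 → 1 → 2

Answer: 2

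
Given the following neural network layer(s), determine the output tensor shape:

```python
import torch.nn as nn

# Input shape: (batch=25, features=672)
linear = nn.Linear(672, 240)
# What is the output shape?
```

Input: (25, 672) -> Output: (25, 240)

Answer: (25, 240)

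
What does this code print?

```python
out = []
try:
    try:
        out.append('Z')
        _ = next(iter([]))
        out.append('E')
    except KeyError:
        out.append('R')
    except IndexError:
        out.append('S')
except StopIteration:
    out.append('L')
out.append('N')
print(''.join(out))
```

Execution trace: 'Z' (try body) → 'L' (outer except StopIteration) → 'N' (after the try/except). Output: ZLN

Answer: ZLN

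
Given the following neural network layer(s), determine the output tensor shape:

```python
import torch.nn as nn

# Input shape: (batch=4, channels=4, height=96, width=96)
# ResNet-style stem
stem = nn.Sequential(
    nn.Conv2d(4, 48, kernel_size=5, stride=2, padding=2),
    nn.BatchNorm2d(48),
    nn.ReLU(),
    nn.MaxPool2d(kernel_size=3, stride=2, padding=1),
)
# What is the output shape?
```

Input: (4, 4, 96, 96) -> after Conv2d 5x5 stride=2: (4, 48, 48, 48) -> Output: (4, 48, 24, 24)

Answer: (4, 48, 24, 24)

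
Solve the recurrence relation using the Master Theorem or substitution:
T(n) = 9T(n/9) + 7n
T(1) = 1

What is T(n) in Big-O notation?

By Master Theorem: a=9, b=9, f(n)=7n. Since log_9(9) = 1 and f(n) = Θ(n^1), Case 2 applies. T(n) = O(n log n).

Answer: O(n log n)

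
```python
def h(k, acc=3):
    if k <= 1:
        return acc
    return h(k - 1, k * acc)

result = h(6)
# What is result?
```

Accumulator trace (n, acc): (6, 3) -> (5, 18) -> (4, 90) -> (3, 360) -> (2, 1080) -> (1, 2160) -> return 2160

Answer: 2160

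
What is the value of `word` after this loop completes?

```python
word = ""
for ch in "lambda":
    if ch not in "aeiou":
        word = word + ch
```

Remove vowels from 'lambda'
`word` takes the values: "" → "l" → "lm" → "lmb" → "lmbd"

Answer: "lmbd"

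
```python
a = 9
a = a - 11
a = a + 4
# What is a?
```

Trace:
`a = 9` → a = 9
`a = a - 11` → a = -2
`a = a + 4` → a = 2
So a = 2

Answer: 2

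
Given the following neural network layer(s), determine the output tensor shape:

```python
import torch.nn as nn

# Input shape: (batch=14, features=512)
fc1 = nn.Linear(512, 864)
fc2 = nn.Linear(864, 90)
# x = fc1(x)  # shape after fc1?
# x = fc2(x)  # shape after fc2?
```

Input: (14, 512) -> after fc1: (14, 864) -> Output: (14, 90)

Answer: (14, 90)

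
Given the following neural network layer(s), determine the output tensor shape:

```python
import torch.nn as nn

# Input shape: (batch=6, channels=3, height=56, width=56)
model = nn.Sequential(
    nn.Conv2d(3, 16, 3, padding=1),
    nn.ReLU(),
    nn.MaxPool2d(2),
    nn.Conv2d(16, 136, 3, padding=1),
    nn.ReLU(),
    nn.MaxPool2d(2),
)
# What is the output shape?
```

Input: (6, 3, 56, 56) -> after first Conv2d: (6, 16, 56, 56) -> after first MaxPool2d: (6, 16, 28, 28) -> after second Conv2d: (6, 136, 28, 28) -> Output: (6, 136, 14, 14)

Answer: (6, 136, 14, 14)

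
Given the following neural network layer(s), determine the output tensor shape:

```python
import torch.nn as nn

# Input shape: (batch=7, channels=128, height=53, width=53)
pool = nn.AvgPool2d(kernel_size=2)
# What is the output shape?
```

Input: (7, 128, 53, 53) -> Output: (7, 128, 26, 26)

Answer: (7, 128, 26, 26)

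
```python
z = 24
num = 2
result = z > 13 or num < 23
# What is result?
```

Trace:
`z = 24` → z = 24
`num = 2` → num = 2
`result = z > 13 or num < 23` → result = True
So result = True

Answer: True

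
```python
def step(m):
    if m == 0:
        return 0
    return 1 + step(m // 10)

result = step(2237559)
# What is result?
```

Count of digits of 2237559: 7

Answer: 7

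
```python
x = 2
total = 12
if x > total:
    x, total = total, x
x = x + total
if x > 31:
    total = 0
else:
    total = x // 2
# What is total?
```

Trace:
`x = 2` → x = 2
`total = 12` → total = 12
`if x > total: ...` → x > total is False → no variable changes
`x = x + total` → x = 14
`if x > 31: ...` → x > 31 is False, take else branch → total = 7
So total = 7

Answer: 7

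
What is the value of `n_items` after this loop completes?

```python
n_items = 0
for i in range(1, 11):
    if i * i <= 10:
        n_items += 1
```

Count numbers where i² ≤ 10
`n_items` takes the values: 0 → 1 → 2 → 3

Answer: 3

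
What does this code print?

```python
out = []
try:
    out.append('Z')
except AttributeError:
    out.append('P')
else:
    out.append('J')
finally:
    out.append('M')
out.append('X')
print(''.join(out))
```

Execution trace: 'Z' (try body, no exception) → 'J' (else) → 'M' (finally) → 'X' (after the try/except). Output: ZJMX

Answer: ZJMX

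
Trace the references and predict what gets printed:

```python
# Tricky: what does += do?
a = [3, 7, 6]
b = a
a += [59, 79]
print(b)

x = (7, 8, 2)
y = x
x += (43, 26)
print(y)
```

Key concept: += behavior differs for mutable vs immutable.
Step by step:
`a = [3, 7, 6]` → a = [3, 7, 6]
`b = a` → b = [3, 7, 6] (same object as a)
`a += [59, 79]` → a = [3, 7, 6, 59, 79] (same object as b); b = [3, 7, 6, 59, 79] (same object as a)
`print(b)` → prints [3, 7, 6, 59, 79]
`x = (7, 8, 2)` → x = (7, 8, 2)
`y = x` → y = (7, 8, 2)
`x += (43, 26)` → x = (7, 8, 2, 43, 26)
`print(y)` → prints (7, 8, 2)

Answer:
[3, 7, 6, 59, 79]
(7, 8, 2)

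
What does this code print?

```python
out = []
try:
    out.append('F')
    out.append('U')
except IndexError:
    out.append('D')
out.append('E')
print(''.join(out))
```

Execution trace: 'F' (try body) → 'U' (try body, no exception) → 'E' (after the try/except). Output: FUE

Answer: FUE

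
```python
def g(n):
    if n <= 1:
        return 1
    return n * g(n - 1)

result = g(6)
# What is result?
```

g(6) = 6 * 5 * 4 * 3 * 2 * 1 = 720

Answer: 720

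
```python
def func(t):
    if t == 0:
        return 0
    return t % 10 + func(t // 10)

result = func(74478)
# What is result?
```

Sum of digits of 74478: 8 + 7 + 4 + 4 + 7 = 30

Answer: 30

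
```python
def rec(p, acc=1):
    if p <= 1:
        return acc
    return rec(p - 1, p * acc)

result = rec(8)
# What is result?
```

Accumulator trace (n, acc): (8, 1) -> (7, 8) -> (6, 56) -> (5, 336) -> (4, 1680) -> (3, 6720) -> (2, 20160) -> (1, 40320) -> return 40320

Answer: 40320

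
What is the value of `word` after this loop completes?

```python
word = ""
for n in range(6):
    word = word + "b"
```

Repeat 'b' 6 times
`word` takes the values: "" → "b" → "bb" → "bbb" → "bbbb" → "bbbbb" → "bbbbbb"

Answer: "bbbbbb"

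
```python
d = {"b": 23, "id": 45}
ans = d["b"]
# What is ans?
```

Trace:
`d = {"b": 23, "id": 45}` → d = {'b': 23, 'id': 45}
`ans = d["b"]` → ans = 23
So ans = 23

Answer: 23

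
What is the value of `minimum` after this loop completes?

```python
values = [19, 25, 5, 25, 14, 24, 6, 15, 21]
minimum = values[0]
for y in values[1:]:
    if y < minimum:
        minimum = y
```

Minimum of [19, 25, 5, 25, 14, 24, 6, 15, 21]
`minimum` takes the values: 19 → 5

Answer: 5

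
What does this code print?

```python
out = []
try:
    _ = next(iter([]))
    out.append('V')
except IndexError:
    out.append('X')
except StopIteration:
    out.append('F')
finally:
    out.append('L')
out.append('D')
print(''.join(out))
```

Execution trace: 'F' (except StopIteration) → 'L' (finally) → 'D' (after the try/except). Output: FLD

Answer: FLD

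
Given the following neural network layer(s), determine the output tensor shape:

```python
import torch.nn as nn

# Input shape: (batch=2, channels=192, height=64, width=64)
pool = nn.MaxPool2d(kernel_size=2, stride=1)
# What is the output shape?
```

Input: (2, 192, 64, 64) -> Output: (2, 192, 63, 63)

Answer: (2, 192, 63, 63)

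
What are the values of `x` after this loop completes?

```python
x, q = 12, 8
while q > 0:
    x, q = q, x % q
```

GCD of 12 and 8
`x` takes the values: 12 → 8 → 4

Answer: 4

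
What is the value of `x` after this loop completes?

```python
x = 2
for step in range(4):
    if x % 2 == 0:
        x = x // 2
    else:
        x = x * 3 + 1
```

Collatz-style transformation from 2
`x` takes the values: 2 → 1 → 4 → 2 → 1

Answer: 1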